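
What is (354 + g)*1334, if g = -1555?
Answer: -1602134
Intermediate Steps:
(354 + g)*1334 = (354 - 1555)*1334 = -1201*1334 = -1602134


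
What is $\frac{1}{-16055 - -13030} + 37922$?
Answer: $\frac{114714049}{3025} \approx 37922.0$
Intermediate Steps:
$\frac{1}{-16055 - -13030} + 37922 = \frac{1}{-16055 + \left(-10562 + 23592\right)} + 37922 = \frac{1}{-16055 + 13030} + 37922 = \frac{1}{-3025} + 37922 = - \frac{1}{3025} + 37922 = \frac{114714049}{3025}$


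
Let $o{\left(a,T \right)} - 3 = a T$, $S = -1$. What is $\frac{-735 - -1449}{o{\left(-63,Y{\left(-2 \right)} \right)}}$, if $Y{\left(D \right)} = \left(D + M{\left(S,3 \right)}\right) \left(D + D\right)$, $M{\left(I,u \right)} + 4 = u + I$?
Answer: $- \frac{238}{335} \approx -0.71045$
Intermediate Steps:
$M{\left(I,u \right)} = -4 + I + u$ ($M{\left(I,u \right)} = -4 + \left(u + I\right) = -4 + \left(I + u\right) = -4 + I + u$)
$Y{\left(D \right)} = 2 D \left(-2 + D\right)$ ($Y{\left(D \right)} = \left(D - 2\right) \left(D + D\right) = \left(D - 2\right) 2 D = \left(-2 + D\right) 2 D = 2 D \left(-2 + D\right)$)
$o{\left(a,T \right)} = 3 + T a$ ($o{\left(a,T \right)} = 3 + a T = 3 + T a$)
$\frac{-735 - -1449}{o{\left(-63,Y{\left(-2 \right)} \right)}} = \frac{-735 - -1449}{3 + 2 \left(-2\right) \left(-2 - 2\right) \left(-63\right)} = \frac{-735 + 1449}{3 + 2 \left(-2\right) \left(-4\right) \left(-63\right)} = \frac{714}{3 + 16 \left(-63\right)} = \frac{714}{3 - 1008} = \frac{714}{-1005} = 714 \left(- \frac{1}{1005}\right) = - \frac{238}{335}$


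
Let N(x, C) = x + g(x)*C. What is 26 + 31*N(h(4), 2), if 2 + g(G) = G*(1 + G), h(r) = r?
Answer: 1266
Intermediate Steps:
g(G) = -2 + G*(1 + G)
N(x, C) = x + C*(-2 + x + x²) (N(x, C) = x + (-2 + x + x²)*C = x + C*(-2 + x + x²))
26 + 31*N(h(4), 2) = 26 + 31*(4 + 2*(-2 + 4 + 4²)) = 26 + 31*(4 + 2*(-2 + 4 + 16)) = 26 + 31*(4 + 2*18) = 26 + 31*(4 + 36) = 26 + 31*40 = 26 + 1240 = 1266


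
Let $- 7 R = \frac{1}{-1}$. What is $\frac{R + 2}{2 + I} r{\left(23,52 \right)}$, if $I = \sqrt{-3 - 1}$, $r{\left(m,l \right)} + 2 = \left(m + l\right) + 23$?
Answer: $\frac{360}{7} - \frac{360 i}{7} \approx 51.429 - 51.429 i$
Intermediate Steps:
$r{\left(m,l \right)} = 21 + l + m$ ($r{\left(m,l \right)} = -2 + \left(\left(m + l\right) + 23\right) = -2 + \left(\left(l + m\right) + 23\right) = -2 + \left(23 + l + m\right) = 21 + l + m$)
$I = 2 i$ ($I = \sqrt{-4} = 2 i \approx 2.0 i$)
$R = \frac{1}{7}$ ($R = - \frac{1}{7 \left(-1\right)} = \left(- \frac{1}{7}\right) \left(-1\right) = \frac{1}{7} \approx 0.14286$)
$\frac{R + 2}{2 + I} r{\left(23,52 \right)} = \frac{\frac{1}{7} + 2}{2 + 2 i} \left(21 + 52 + 23\right) = \frac{15 \frac{2 - 2 i}{8}}{7} \cdot 96 = \frac{15 \left(2 - 2 i\right)}{56} \cdot 96 = \frac{180 \left(2 - 2 i\right)}{7}$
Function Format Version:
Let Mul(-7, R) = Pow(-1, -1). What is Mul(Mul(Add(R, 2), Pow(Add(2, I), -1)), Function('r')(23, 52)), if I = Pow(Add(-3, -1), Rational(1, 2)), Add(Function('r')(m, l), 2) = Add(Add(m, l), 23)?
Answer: Add(Rational(360, 7), Mul(Rational(-360, 7), I)) ≈ Add(51.429, Mul(-51.429, I))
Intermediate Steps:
Function('r')(m, l) = Add(21, l, m) (Function('r')(m, l) = Add(-2, Add(Add(m, l), 23)) = Add(-2, Add(Add(l, m), 23)) = Add(-2, Add(23, l, m)) = Add(21, l, m))
I = Mul(2, I) (I = Pow(-4, Rational(1, 2)) = Mul(2, I) ≈ Mul(2.0000, I))
R = Rational(1, 7) (R = Mul(Rational(-1, 7), Pow(-1, -1)) = Mul(Rational(-1, 7), -1) = Rational(1, 7) ≈ 0.14286)
Mul(Mul(Add(R, 2), Pow(Add(2, I), -1)), Function('r')(23, 52)) = Mul(Mul(Add(Rational(1, 7), 2), Pow(Add(2, Mul(2, I)), -1)), Add(21, 52, 23)) = Mul(Mul(Rational(15, 7), Mul(Rational(1, 8), Add(2, Mul(-2, I)))), 96) = Mul(Mul(Rational(15, 56), Add(2, Mul(-2, I))), 96) = Mul(Rational(180, 7), Add(2, Mul(-2, I)))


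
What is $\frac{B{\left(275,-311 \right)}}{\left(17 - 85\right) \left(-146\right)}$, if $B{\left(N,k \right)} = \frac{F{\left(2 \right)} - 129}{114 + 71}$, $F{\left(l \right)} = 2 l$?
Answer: $- \frac{25}{367336} \approx -6.8058 \cdot 10^{-5}$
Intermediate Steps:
$B{\left(N,k \right)} = - \frac{25}{37}$ ($B{\left(N,k \right)} = \frac{2 \cdot 2 - 129}{114 + 71} = \frac{4 - 129}{185} = \left(-125\right) \frac{1}{185} = - \frac{25}{37}$)
$\frac{B{\left(275,-311 \right)}}{\left(17 - 85\right) \left(-146\right)} = - \frac{25}{37 \left(17 - 85\right) \left(-146\right)} = - \frac{25}{37 \left(\left(-68\right) \left(-146\right)\right)} = - \frac{25}{37 \cdot 9928} = \left(- \frac{25}{37}\right) \frac{1}{9928} = - \frac{25}{367336}$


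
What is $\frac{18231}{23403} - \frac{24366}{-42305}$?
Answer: $\frac{447166651}{330021305} \approx 1.355$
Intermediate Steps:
$\frac{18231}{23403} - \frac{24366}{-42305} = 18231 \cdot \frac{1}{23403} - - \frac{24366}{42305} = \frac{6077}{7801} + \frac{24366}{42305} = \frac{447166651}{330021305}$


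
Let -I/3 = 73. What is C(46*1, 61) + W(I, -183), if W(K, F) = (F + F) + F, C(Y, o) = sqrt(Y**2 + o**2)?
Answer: -549 + sqrt(5837) ≈ -472.60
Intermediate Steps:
I = -219 (I = -3*73 = -219)
W(K, F) = 3*F (W(K, F) = 2*F + F = 3*F)
C(46*1, 61) + W(I, -183) = sqrt((46*1)**2 + 61**2) + 3*(-183) = sqrt(46**2 + 3721) - 549 = sqrt(2116 + 3721) - 549 = sqrt(5837) - 549 = -549 + sqrt(5837)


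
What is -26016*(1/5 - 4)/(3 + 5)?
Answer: 61788/5 ≈ 12358.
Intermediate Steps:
-26016*(1/5 - 4)/(3 + 5) = -26016*(⅕ - 4)/8 = -(-494304)/(5*8) = -26016*(-19/40) = 61788/5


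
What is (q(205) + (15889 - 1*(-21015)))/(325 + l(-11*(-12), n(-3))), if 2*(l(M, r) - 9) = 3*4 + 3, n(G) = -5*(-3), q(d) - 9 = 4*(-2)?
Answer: 73810/683 ≈ 108.07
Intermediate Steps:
q(d) = 1 (q(d) = 9 + 4*(-2) = 9 - 8 = 1)
n(G) = 15
l(M, r) = 33/2 (l(M, r) = 9 + (3*4 + 3)/2 = 9 + (12 + 3)/2 = 9 + (½)*15 = 9 + 15/2 = 33/2)
(q(205) + (15889 - 1*(-21015)))/(325 + l(-11*(-12), n(-3))) = (1 + (15889 - 1*(-21015)))/(325 + 33/2) = (1 + (15889 + 21015))/(683/2) = (1 + 36904)*(2/683) = 36905*(2/683) = 73810/683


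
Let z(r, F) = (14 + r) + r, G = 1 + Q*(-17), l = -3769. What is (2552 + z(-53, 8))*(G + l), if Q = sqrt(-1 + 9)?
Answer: -9269280 - 83640*sqrt(2) ≈ -9.3876e+6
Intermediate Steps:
Q = 2*sqrt(2) (Q = sqrt(8) = 2*sqrt(2) ≈ 2.8284)
G = 1 - 34*sqrt(2) (G = 1 + (2*sqrt(2))*(-17) = 1 - 34*sqrt(2) ≈ -47.083)
z(r, F) = 14 + 2*r
(2552 + z(-53, 8))*(G + l) = (2552 + (14 + 2*(-53)))*((1 - 34*sqrt(2)) - 3769) = (2552 + (14 - 106))*(-3768 - 34*sqrt(2)) = (2552 - 92)*(-3768 - 34*sqrt(2)) = 2460*(-3768 - 34*sqrt(2)) = -9269280 - 83640*sqrt(2)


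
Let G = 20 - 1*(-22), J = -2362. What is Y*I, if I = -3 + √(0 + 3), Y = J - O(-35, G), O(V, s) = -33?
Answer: 6987 - 2329*√3 ≈ 2953.1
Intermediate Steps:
G = 42 (G = 20 + 22 = 42)
Y = -2329 (Y = -2362 - 1*(-33) = -2362 + 33 = -2329)
I = -3 + √3 ≈ -1.2680
Y*I = -2329*(-3 + √3) = 6987 - 2329*√3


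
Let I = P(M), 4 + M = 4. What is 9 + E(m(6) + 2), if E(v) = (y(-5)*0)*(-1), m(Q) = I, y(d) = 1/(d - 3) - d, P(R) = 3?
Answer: 9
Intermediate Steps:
M = 0 (M = -4 + 4 = 0)
y(d) = 1/(-3 + d) - d
I = 3
m(Q) = 3
E(v) = 0 (E(v) = (((1 - 1*(-5)² + 3*(-5))/(-3 - 5))*0)*(-1) = (((1 - 1*25 - 15)/(-8))*0)*(-1) = (-(1 - 25 - 15)/8*0)*(-1) = (-⅛*(-39)*0)*(-1) = ((39/8)*0)*(-1) = 0*(-1) = 0)
9 + E(m(6) + 2) = 9 + 0 = 9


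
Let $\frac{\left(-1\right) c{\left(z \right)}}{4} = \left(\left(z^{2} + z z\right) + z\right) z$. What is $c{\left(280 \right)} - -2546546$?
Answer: $-173383054$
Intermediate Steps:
$c{\left(z \right)} = - 4 z \left(z + 2 z^{2}\right)$ ($c{\left(z \right)} = - 4 \left(\left(z^{2} + z z\right) + z\right) z = - 4 \left(\left(z^{2} + z^{2}\right) + z\right) z = - 4 \left(2 z^{2} + z\right) z = - 4 \left(z + 2 z^{2}\right) z = - 4 z \left(z + 2 z^{2}\right)$)
$c{\left(280 \right)} - -2546546 = 280^{2} \left(-4 - 2240\right) - -2546546 = 78400 \left(-4 - 2240\right) + 2546546 = 78400 \left(-2244\right) + 2546546 = -175929600 + 2546546 = -173383054$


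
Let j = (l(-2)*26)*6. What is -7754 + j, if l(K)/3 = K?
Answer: -8690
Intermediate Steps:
l(K) = 3*K
j = -936 (j = ((3*(-2))*26)*6 = -6*26*6 = -156*6 = -936)
-7754 + j = -7754 - 936 = -8690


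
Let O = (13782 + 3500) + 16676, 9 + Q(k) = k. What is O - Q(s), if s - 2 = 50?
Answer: 33915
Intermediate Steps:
s = 52 (s = 2 + 50 = 52)
Q(k) = -9 + k
O = 33958 (O = 17282 + 16676 = 33958)
O - Q(s) = 33958 - (-9 + 52) = 33958 - 1*43 = 33958 - 43 = 33915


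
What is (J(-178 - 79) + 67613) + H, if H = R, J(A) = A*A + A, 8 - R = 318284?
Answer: -184871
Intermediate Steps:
R = -318276 (R = 8 - 1*318284 = 8 - 318284 = -318276)
J(A) = A + A**2 (J(A) = A**2 + A = A + A**2)
H = -318276
(J(-178 - 79) + 67613) + H = ((-178 - 79)*(1 + (-178 - 79)) + 67613) - 318276 = (-257*(1 - 257) + 67613) - 318276 = (-257*(-256) + 67613) - 318276 = (65792 + 67613) - 318276 = 133405 - 318276 = -184871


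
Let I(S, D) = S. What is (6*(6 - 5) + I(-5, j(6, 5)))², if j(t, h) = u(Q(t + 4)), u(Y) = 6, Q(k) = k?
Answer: 1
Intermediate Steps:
j(t, h) = 6
(6*(6 - 5) + I(-5, j(6, 5)))² = (6*(6 - 5) - 5)² = (6*1 - 5)² = (6 - 5)² = 1² = 1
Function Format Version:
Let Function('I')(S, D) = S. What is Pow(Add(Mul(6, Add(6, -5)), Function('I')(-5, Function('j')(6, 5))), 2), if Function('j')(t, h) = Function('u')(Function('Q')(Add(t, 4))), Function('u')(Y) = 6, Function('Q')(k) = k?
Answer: 1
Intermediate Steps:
Function('j')(t, h) = 6
Pow(Add(Mul(6, Add(6, -5)), Function('I')(-5, Function('j')(6, 5))), 2) = Pow(Add(Mul(6, Add(6, -5)), -5), 2) = Pow(Add(Mul(6, 1), -5), 2) = Pow(Add(6, -5), 2) = Pow(1, 2) = 1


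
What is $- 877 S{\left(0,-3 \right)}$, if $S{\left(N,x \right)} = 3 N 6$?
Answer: $0$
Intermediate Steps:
$S{\left(N,x \right)} = 18 N$
$- 877 S{\left(0,-3 \right)} = - 877 \cdot 18 \cdot 0 = \left(-877\right) 0 = 0$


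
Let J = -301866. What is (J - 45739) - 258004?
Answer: -605609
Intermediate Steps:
(J - 45739) - 258004 = (-301866 - 45739) - 258004 = -347605 - 258004 = -605609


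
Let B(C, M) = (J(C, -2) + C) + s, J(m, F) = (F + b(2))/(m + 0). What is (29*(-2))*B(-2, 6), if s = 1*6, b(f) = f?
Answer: -232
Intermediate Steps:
s = 6
J(m, F) = (2 + F)/m (J(m, F) = (F + 2)/(m + 0) = (2 + F)/m)
B(C, M) = 6 + C (B(C, M) = ((2 - 2)/C + C) + 6 = (0/C + C) + 6 = (0 + C) + 6 = C + 6 = 6 + C)
(29*(-2))*B(-2, 6) = (29*(-2))*(6 - 2) = -58*4 = -232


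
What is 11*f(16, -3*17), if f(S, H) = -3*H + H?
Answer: 1122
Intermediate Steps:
f(S, H) = -2*H
11*f(16, -3*17) = 11*(-(-6)*17) = 11*(-2*(-51)) = 11*102 = 1122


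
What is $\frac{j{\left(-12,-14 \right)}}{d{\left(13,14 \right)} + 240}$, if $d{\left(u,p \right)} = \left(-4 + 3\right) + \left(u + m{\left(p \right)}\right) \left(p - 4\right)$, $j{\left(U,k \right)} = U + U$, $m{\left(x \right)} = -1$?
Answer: $- \frac{24}{359} \approx -0.066852$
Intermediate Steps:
$j{\left(U,k \right)} = 2 U$
$d{\left(u,p \right)} = -1 + \left(-1 + u\right) \left(-4 + p\right)$ ($d{\left(u,p \right)} = \left(-4 + 3\right) + \left(u - 1\right) \left(p - 4\right) = -1 + \left(-1 + u\right) \left(-4 + p\right)$)
$\frac{j{\left(-12,-14 \right)}}{d{\left(13,14 \right)} + 240} = \frac{2 \left(-12\right)}{\left(3 - 14 - 52 + 14 \cdot 13\right) + 240} = - \frac{24}{\left(3 - 14 - 52 + 182\right) + 240} = - \frac{24}{119 + 240} = - \frac{24}{359}$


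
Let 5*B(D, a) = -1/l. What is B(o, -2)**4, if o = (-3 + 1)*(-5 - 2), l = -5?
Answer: 1/390625 ≈ 2.5600e-6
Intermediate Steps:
o = 14 (o = -2*(-7) = 14)
B(D, a) = 1/25 (B(D, a) = (-1/(-5))/5 = (-1*(-1/5))/5 = (1/5)*(1/5) = 1/25)
B(o, -2)**4 = (1/25)**4 = 1/390625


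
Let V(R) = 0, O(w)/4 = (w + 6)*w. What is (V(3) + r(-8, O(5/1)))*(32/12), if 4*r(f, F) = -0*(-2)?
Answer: 0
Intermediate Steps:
O(w) = 4*w*(6 + w) (O(w) = 4*((w + 6)*w) = 4*((6 + w)*w) = 4*(w*(6 + w)) = 4*w*(6 + w))
r(f, F) = 0 (r(f, F) = (-0*(-2))/4 = (-4*0)/4 = (1/4)*0 = 0)
(V(3) + r(-8, O(5/1)))*(32/12) = (0 + 0)*(32/12) = 0*(32*(1/12)) = 0*(8/3) = 0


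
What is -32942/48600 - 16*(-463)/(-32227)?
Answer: -710825317/783116100 ≈ -0.90769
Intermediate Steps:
-32942/48600 - 16*(-463)/(-32227) = -32942*1/48600 + 7408*(-1/32227) = -16471/24300 - 7408/32227 = -710825317/783116100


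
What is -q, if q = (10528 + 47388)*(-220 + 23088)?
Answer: -1324423088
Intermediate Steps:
q = 1324423088 (q = 57916*22868 = 1324423088)
-q = -1*1324423088 = -1324423088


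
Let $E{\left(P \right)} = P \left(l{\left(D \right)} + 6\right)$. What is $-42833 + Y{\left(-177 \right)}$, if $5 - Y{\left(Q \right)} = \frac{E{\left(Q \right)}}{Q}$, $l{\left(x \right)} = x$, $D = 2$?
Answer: $-42836$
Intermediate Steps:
$E{\left(P \right)} = 8 P$ ($E{\left(P \right)} = P \left(2 + 6\right) = P 8 = 8 P$)
$Y{\left(Q \right)} = -3$ ($Y{\left(Q \right)} = 5 - \frac{8 Q}{Q} = 5 - 8 = -3$)
$-42833 + Y{\left(-177 \right)} = -42833 - 3 = -42836$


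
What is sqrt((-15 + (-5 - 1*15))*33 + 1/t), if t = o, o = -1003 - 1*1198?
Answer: 2*I*sqrt(1398821339)/2201 ≈ 33.985*I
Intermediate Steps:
o = -2201 (o = -1003 - 1198 = -2201)
t = -2201
sqrt((-15 + (-5 - 1*15))*33 + 1/t) = sqrt((-15 + (-5 - 1*15))*33 + 1/(-2201)) = sqrt((-15 + (-5 - 15))*33 - 1/2201) = sqrt((-15 - 20)*33 - 1/2201) = sqrt(-35*33 - 1/2201) = sqrt(-1155 - 1/2201) = sqrt(-2542156/2201) = 2*I*sqrt(1398821339)/2201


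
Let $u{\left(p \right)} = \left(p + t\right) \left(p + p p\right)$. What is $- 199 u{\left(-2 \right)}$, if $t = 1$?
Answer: $398$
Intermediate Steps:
$u{\left(p \right)} = \left(1 + p\right) \left(p + p^{2}\right)$ ($u{\left(p \right)} = \left(p + 1\right) \left(p + p p\right) = \left(1 + p\right) \left(p + p^{2}\right)$)
$- 199 u{\left(-2 \right)} = - 199 \left(- 2 \left(1 + \left(-2\right)^{2} + 2 \left(-2\right)\right)\right) = - 199 \left(- 2 \left(1 + 4 - 4\right)\right) = - 199 \left(\left(-2\right) 1\right) = \left(-199\right) \left(-2\right) = 398$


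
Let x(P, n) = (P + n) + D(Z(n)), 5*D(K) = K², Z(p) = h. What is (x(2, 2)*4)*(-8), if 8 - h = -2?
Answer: -768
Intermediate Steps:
h = 10 (h = 8 - 1*(-2) = 8 + 2 = 10)
Z(p) = 10
D(K) = K²/5
x(P, n) = 20 + P + n (x(P, n) = (P + n) + (⅕)*10² = (P + n) + (⅕)*100 = (P + n) + 20 = 20 + P + n)
(x(2, 2)*4)*(-8) = ((20 + 2 + 2)*4)*(-8) = (24*4)*(-8) = 96*(-8) = -768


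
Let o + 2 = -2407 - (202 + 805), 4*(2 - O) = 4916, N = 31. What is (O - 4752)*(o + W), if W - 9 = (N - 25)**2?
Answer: 20155209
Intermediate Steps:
W = 45 (W = 9 + (31 - 25)**2 = 9 + 6**2 = 9 + 36 = 45)
O = -1227 (O = 2 - 1/4*4916 = 2 - 1229 = -1227)
o = -3416 (o = -2 + (-2407 - (202 + 805)) = -2 + (-2407 - 1*1007) = -2 + (-2407 - 1007) = -2 - 3414 = -3416)
(O - 4752)*(o + W) = (-1227 - 4752)*(-3416 + 45) = -5979*(-3371) = 20155209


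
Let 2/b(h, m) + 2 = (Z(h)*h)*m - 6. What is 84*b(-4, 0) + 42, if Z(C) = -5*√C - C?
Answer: 21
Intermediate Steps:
Z(C) = -C - 5*√C
b(h, m) = 2/(-8 + h*m*(-h - 5*√h)) (b(h, m) = 2/(-2 + (((-h - 5*√h)*h)*m - 6)) = 2/(-2 + ((h*(-h - 5*√h))*m - 6)) = 2/(-2 + (h*m*(-h - 5*√h) - 6)) = 2/(-2 + (-6 + h*m*(-h - 5*√h))) = 2/(-8 + h*m*(-h - 5*√h)))
84*b(-4, 0) + 42 = 84*(-2/(8 - 4*0*(-4 + 5*√(-4)))) + 42 = 84*(-2/(8 - 4*0*(-4 + 5*(2*I)))) + 42 = 84*(-2/(8 - 4*0*(-4 + 10*I))) + 42 = 84*(-2/(8 + 0)) + 42 = 84*(-2/8) + 42 = 84*(-2*⅛) + 42 = 84*(-¼) + 42 = -21 + 42 = 21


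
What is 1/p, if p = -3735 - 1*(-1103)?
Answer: -1/2632 ≈ -0.00037994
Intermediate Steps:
p = -2632 (p = -3735 + 1103 = -2632)
1/p = 1/(-2632) = -1/2632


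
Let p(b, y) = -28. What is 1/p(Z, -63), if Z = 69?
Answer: -1/28 ≈ -0.035714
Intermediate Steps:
1/p(Z, -63) = 1/(-28) = -1/28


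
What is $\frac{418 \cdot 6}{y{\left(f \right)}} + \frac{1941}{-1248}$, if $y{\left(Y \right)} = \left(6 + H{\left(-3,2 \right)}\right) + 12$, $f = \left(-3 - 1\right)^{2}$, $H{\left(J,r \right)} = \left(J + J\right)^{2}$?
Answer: $\frac{168065}{3744} \approx 44.889$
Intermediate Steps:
$H{\left(J,r \right)} = 4 J^{2}$ ($H{\left(J,r \right)} = \left(2 J\right)^{2} = 4 J^{2}$)
$f = 16$ ($f = \left(-4\right)^{2} = 16$)
$y{\left(Y \right)} = 54$ ($y{\left(Y \right)} = \left(6 + 4 \left(-3\right)^{2}\right) + 12 = \left(6 + 4 \cdot 9\right) + 12 = \left(6 + 36\right) + 12 = 42 + 12 = 54$)
$\frac{418 \cdot 6}{y{\left(f \right)}} + \frac{1941}{-1248} = \frac{418 \cdot 6}{54} + \frac{1941}{-1248} = 2508 \cdot \frac{1}{54} + 1941 \left(- \frac{1}{1248}\right) = \frac{418}{9} - \frac{647}{416} = \frac{168065}{3744}$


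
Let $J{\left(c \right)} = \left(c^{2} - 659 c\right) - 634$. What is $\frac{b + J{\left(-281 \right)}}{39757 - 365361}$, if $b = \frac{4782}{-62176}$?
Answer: $- \frac{8191872137}{10122377152} \approx -0.80928$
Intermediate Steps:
$b = - \frac{2391}{31088}$ ($b = 4782 \left(- \frac{1}{62176}\right) = - \frac{2391}{31088} \approx -0.076911$)
$J{\left(c \right)} = -634 + c^{2} - 659 c$
$\frac{b + J{\left(-281 \right)}}{39757 - 365361} = \frac{- \frac{2391}{31088} - \left(-184545 - 78961\right)}{39757 - 365361} = \frac{- \frac{2391}{31088} + \left(-634 + 78961 + 185179\right)}{-325604} = \left(- \frac{2391}{31088} + 263506\right) \left(- \frac{1}{325604}\right) = \frac{8191872137}{31088} \left(- \frac{1}{325604}\right) = - \frac{8191872137}{10122377152}$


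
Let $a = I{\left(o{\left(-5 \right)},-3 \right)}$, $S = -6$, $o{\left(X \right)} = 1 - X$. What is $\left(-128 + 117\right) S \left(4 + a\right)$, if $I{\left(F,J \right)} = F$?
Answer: $660$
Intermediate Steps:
$a = 6$ ($a = 1 - -5 = 1 + 5 = 6$)
$\left(-128 + 117\right) S \left(4 + a\right) = \left(-128 + 117\right) \left(- 6 \left(4 + 6\right)\right) = - 11 \left(\left(-6\right) 10\right) = \left(-11\right) \left(-60\right) = 660$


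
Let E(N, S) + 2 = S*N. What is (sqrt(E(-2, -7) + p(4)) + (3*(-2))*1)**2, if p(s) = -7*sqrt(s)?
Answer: (6 - I*sqrt(2))**2 ≈ 34.0 - 16.971*I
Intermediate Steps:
E(N, S) = -2 + N*S (E(N, S) = -2 + S*N = -2 + N*S)
(sqrt(E(-2, -7) + p(4)) + (3*(-2))*1)**2 = (sqrt((-2 - 2*(-7)) - 7*sqrt(4)) + (3*(-2))*1)**2 = (sqrt((-2 + 14) - 7*2) - 6*1)**2 = (sqrt(12 - 14) - 6)**2 = (sqrt(-2) - 6)**2 = (I*sqrt(2) - 6)**2 = (-6 + I*sqrt(2))**2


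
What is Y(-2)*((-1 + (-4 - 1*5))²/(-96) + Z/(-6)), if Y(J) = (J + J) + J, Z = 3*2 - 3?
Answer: 37/4 ≈ 9.2500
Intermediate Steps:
Z = 3 (Z = 6 - 3 = 3)
Y(J) = 3*J (Y(J) = 2*J + J = 3*J)
Y(-2)*((-1 + (-4 - 1*5))²/(-96) + Z/(-6)) = (3*(-2))*((-1 + (-4 - 1*5))²/(-96) + 3/(-6)) = -6*((-1 + (-4 - 5))²*(-1/96) + 3*(-⅙)) = -6*((-1 - 9)²*(-1/96) - ½) = -6*((-10)²*(-1/96) - ½) = -6*(100*(-1/96) - ½) = -6*(-25/24 - ½) = -6*(-37/24) = 37/4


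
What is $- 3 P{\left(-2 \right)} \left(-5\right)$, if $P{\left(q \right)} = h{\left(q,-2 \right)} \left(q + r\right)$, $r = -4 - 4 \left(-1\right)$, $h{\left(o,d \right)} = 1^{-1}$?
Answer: $-30$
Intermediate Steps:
$h{\left(o,d \right)} = 1$
$r = 0$ ($r = -4 - -4 = -4 + 4 = 0$)
$P{\left(q \right)} = q$ ($P{\left(q \right)} = 1 \left(q + 0\right) = 1 q = q$)
$- 3 P{\left(-2 \right)} \left(-5\right) = \left(-3\right) \left(-2\right) \left(-5\right) = 6 \left(-5\right) = -30$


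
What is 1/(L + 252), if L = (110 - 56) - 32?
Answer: 1/274 ≈ 0.0036496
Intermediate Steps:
L = 22 (L = 54 - 32 = 22)
1/(L + 252) = 1/(22 + 252) = 1/274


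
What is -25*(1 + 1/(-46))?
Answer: -1125/46 ≈ -24.457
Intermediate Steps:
-25*(1 + 1/(-46)) = -25*(1 - 1/46) = -25*45/46 = -1125/46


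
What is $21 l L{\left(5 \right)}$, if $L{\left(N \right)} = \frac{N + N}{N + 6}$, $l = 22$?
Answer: $420$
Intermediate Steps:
$L{\left(N \right)} = \frac{2 N}{6 + N}$
$21 l L{\left(5 \right)} = 21 \cdot 22 \cdot 2 \cdot 5 \frac{1}{6 + 5} = 462 \cdot 2 \cdot 5 \cdot \frac{1}{11} = 462 \cdot \frac{10}{11} = 420$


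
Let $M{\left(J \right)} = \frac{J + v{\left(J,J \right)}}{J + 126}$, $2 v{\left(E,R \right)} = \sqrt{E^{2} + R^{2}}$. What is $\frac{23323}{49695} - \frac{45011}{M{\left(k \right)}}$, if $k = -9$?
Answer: $\frac{58157386093}{49695} + 585143 \sqrt{2} \approx 1.9978 \cdot 10^{6}$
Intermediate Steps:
$v{\left(E,R \right)} = \frac{\sqrt{E^{2} + R^{2}}}{2}$
$M{\left(J \right)} = \frac{J + \frac{\sqrt{2} \sqrt{J^{2}}}{2}}{126 + J}$ ($M{\left(J \right)} = \frac{J + \frac{\sqrt{J^{2} + J^{2}}}{2}}{J + 126} = \frac{J + \frac{\sqrt{2 J^{2}}}{2}}{126 + J} = \frac{J + \frac{\sqrt{2} \sqrt{J^{2}}}{2}}{126 + J}$)
$\frac{23323}{49695} - \frac{45011}{M{\left(k \right)}} = \frac{23323}{49695} - \frac{45011}{\frac{1}{126 - 9} \left(-9 + \frac{\sqrt{2} \sqrt{\left(-9\right)^{2}}}{2}\right)} = 23323 \cdot \frac{1}{49695} - \frac{45011}{\frac{1}{117} \left(-9 + \frac{\sqrt{2} \sqrt{81}}{2}\right)} = \frac{23323}{49695} - \frac{45011}{\frac{1}{117} \left(-9 + \frac{1}{2} \sqrt{2} \cdot 9\right)} = \frac{23323}{49695} - \frac{45011}{\frac{1}{117} \left(-9 + \frac{9 \sqrt{2}}{2}\right)} = \frac{23323}{49695} - \frac{45011}{- \frac{1}{13} + \frac{\sqrt{2}}{26}}$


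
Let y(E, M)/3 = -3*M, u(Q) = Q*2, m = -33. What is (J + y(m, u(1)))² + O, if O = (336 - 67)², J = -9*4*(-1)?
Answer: 72685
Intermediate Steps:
u(Q) = 2*Q
y(E, M) = -9*M (y(E, M) = 3*(-3*M) = -9*M)
J = 36 (J = -36*(-1) = 36)
O = 72361 (O = 269² = 72361)
(J + y(m, u(1)))² + O = (36 - 18)² + 72361 = 18² + 72361 = 324 + 72361 = 72685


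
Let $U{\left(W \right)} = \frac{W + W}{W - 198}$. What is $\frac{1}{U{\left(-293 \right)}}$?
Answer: $\frac{491}{586} \approx 0.83788$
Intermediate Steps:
$U{\left(W \right)} = \frac{2 W}{-198 + W}$
$\frac{1}{U{\left(-293 \right)}} = \frac{1}{2 \left(-293\right) \frac{1}{-198 - 293}} = \frac{1}{2 \left(-293\right) \frac{1}{-491}} = \frac{1}{2 \left(-293\right) \left(- \frac{1}{491}\right)} = \frac{1}{\frac{586}{491}} = \frac{491}{586}$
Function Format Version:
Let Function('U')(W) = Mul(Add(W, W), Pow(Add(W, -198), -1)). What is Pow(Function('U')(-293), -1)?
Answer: Rational(491, 586) ≈ 0.83788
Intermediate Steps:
Function('U')(W) = Mul(2, W, Pow(Add(-198, W), -1)) (Function('U')(W) = Mul(Mul(2, W), Pow(Add(-198, W), -1)) = Mul(2, W, Pow(Add(-198, W), -1)))
Pow(Function('U')(-293), -1) = Pow(Mul(2, -293, Pow(Add(-198, -293), -1)), -1) = Pow(Mul(2, -293, Pow(-491, -1)), -1) = Pow(Mul(2, -293, Rational(-1, 491)), -1) = Pow(Rational(586, 491), -1) = Rational(491, 586)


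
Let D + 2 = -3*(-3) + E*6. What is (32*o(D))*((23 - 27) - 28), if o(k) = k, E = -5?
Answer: 23552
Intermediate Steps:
D = -23 (D = -2 + (-3*(-3) - 5*6) = -2 + (9 - 30) = -2 - 21 = -23)
(32*o(D))*((23 - 27) - 28) = (32*(-23))*((23 - 27) - 28) = -736*(-4 - 28) = -736*(-32) = 23552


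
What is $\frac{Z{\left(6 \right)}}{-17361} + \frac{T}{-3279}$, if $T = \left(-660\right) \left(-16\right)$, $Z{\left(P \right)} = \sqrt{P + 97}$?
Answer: $- \frac{3520}{1093} - \frac{\sqrt{103}}{17361} \approx -3.2211$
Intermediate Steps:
$Z{\left(P \right)} = \sqrt{97 + P}$
$T = 10560$
$\frac{Z{\left(6 \right)}}{-17361} + \frac{T}{-3279} = \frac{\sqrt{97 + 6}}{-17361} + \frac{10560}{-3279} = \sqrt{103} \left(- \frac{1}{17361}\right) + 10560 \left(- \frac{1}{3279}\right) = - \frac{\sqrt{103}}{17361} - \frac{3520}{1093} = - \frac{3520}{1093} - \frac{\sqrt{103}}{17361}$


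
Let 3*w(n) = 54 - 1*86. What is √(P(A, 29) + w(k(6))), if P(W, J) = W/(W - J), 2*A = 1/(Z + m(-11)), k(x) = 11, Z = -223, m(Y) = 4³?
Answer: I*√8166034977/27669 ≈ 3.266*I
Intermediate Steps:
m(Y) = 64
A = -1/318 (A = 1/(2*(-223 + 64)) = (½)/(-159) = (½)*(-1/159) = -1/318 ≈ -0.0031447)
w(n) = -32/3 (w(n) = (54 - 1*86)/3 = (54 - 86)/3 = (⅓)*(-32) = -32/3)
√(P(A, 29) + w(k(6))) = √(-1*(-1/318)/(29 - 1*(-1/318)) - 32/3) = √(-1*(-1/318)/(29 + 1/318) - 32/3) = √(-1*(-1/318)/9223/318 - 32/3) = √(-1*(-1/318)*318/9223 - 32/3) = √(1/9223 - 32/3) = √(-295133/27669) = I*√8166034977/27669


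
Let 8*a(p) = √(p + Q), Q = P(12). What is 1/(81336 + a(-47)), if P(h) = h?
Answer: 5205504/423394873379 - 8*I*√35/423394873379 ≈ 1.2295e-5 - 1.1178e-10*I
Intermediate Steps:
Q = 12
a(p) = √(12 + p)/8 (a(p) = √(p + 12)/8 = √(12 + p)/8)
1/(81336 + a(-47)) = 1/(81336 + √(12 - 47)/8) = 1/(81336 + √(-35)/8) = 1/(81336 + (I*√35)/8) = 1/(81336 + I*√35/8)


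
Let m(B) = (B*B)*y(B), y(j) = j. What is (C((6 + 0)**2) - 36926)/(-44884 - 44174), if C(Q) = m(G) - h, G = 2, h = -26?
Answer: 18446/44529 ≈ 0.41425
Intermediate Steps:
m(B) = B**3 (m(B) = (B*B)*B = B**2*B = B**3)
C(Q) = 34 (C(Q) = 2**3 - 1*(-26) = 8 + 26 = 34)
(C((6 + 0)**2) - 36926)/(-44884 - 44174) = (34 - 36926)/(-44884 - 44174) = -36892/(-89058) = -36892*(-1/89058) = 18446/44529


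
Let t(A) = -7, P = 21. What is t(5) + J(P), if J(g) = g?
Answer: 14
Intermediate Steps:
t(5) + J(P) = -7 + 21 = 14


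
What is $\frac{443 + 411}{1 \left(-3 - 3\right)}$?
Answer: $- \frac{427}{3} \approx -142.33$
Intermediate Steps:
$\frac{443 + 411}{1 \left(-3 - 3\right)} = \frac{854}{1 \left(-6\right)} = \frac{854}{-6} = 854 \left(- \frac{1}{6}\right) = - \frac{427}{3}$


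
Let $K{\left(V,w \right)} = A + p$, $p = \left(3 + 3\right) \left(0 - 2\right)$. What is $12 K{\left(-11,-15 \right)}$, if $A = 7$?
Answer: $-60$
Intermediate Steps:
$p = -12$ ($p = 6 \left(-2\right) = -12$)
$K{\left(V,w \right)} = -5$ ($K{\left(V,w \right)} = 7 - 12 = -5$)
$12 K{\left(-11,-15 \right)} = 12 \left(-5\right) = -60$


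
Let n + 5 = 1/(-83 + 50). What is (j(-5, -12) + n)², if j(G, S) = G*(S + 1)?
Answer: 2719201/1089 ≈ 2497.0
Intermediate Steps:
j(G, S) = G*(1 + S)
n = -166/33 (n = -5 + 1/(-83 + 50) = -5 + 1/(-33) = -5 - 1/33 = -166/33 ≈ -5.0303)
(j(-5, -12) + n)² = (-5*(1 - 12) - 166/33)² = (-5*(-11) - 166/33)² = (55 - 166/33)² = (1649/33)² = 2719201/1089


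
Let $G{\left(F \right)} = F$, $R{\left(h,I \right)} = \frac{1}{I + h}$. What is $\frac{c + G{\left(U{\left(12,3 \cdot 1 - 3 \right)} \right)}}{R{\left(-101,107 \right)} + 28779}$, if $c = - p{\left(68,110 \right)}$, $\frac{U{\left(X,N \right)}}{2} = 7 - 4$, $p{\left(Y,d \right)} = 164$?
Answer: $- \frac{948}{172675} \approx -0.0054901$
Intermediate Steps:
$U{\left(X,N \right)} = 6$ ($U{\left(X,N \right)} = 2 \left(7 - 4\right) = 2 \cdot 3 = 6$)
$c = -164$ ($c = \left(-1\right) 164 = -164$)
$\frac{c + G{\left(U{\left(12,3 \cdot 1 - 3 \right)} \right)}}{R{\left(-101,107 \right)} + 28779} = \frac{-164 + 6}{\frac{1}{107 - 101} + 28779} = - \frac{158}{\frac{1}{6} + 28779} = - \frac{158}{\frac{172675}{6}} = \left(-158\right) \frac{6}{172675} = - \frac{948}{172675}$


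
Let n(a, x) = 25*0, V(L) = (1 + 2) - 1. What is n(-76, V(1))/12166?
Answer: 0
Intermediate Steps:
V(L) = 2 (V(L) = 3 - 1 = 2)
n(a, x) = 0
n(-76, V(1))/12166 = 0/12166 = 0*(1/12166) = 0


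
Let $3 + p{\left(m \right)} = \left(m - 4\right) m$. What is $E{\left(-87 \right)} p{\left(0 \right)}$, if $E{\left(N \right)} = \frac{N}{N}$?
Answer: $-3$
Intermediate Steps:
$p{\left(m \right)} = -3 + m \left(-4 + m\right)$ ($p{\left(m \right)} = -3 + \left(m - 4\right) m = -3 + \left(-4 + m\right) m = -3 + m \left(-4 + m\right)$)
$E{\left(N \right)} = 1$
$E{\left(-87 \right)} p{\left(0 \right)} = 1 \left(-3 + 0^{2} - 0\right) = 1 \left(-3 + 0 + 0\right) = 1 \left(-3\right) = -3$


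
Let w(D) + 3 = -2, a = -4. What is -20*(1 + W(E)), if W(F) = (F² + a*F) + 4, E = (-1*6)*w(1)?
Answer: -15700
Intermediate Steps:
w(D) = -5 (w(D) = -3 - 2 = -5)
E = 30 (E = -1*6*(-5) = -6*(-5) = 30)
W(F) = 4 + F² - 4*F (W(F) = (F² - 4*F) + 4 = 4 + F² - 4*F)
-20*(1 + W(E)) = -20*(1 + (4 + 30² - 4*30)) = -20*(1 + (4 + 900 - 120)) = -20*(1 + 784) = -20*785 = -15700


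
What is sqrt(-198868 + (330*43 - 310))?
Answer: 2*I*sqrt(46247) ≈ 430.1*I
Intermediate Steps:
sqrt(-198868 + (330*43 - 310)) = sqrt(-198868 + (14190 - 310)) = sqrt(-198868 + 13880) = sqrt(-184988) = 2*I*sqrt(46247)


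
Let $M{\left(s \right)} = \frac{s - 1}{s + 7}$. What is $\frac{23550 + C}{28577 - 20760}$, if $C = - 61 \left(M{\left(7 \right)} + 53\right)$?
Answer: $\frac{142036}{54719} \approx 2.5957$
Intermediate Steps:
$M{\left(s \right)} = \frac{-1 + s}{7 + s}$
$C = - \frac{22814}{7}$ ($C = - 61 \left(\frac{-1 + 7}{7 + 7} + 53\right) = - 61 \left(\frac{1}{14} \cdot 6 + 53\right) = - 61 \left(\frac{3}{7} + 53\right) = \left(-61\right) \frac{374}{7} = - \frac{22814}{7} \approx -3259.1$)
$\frac{23550 + C}{28577 - 20760} = \frac{23550 - \frac{22814}{7}}{28577 - 20760} = \frac{142036}{7 \cdot 7817} = \frac{142036}{7} \cdot \frac{1}{7817} = \frac{142036}{54719}$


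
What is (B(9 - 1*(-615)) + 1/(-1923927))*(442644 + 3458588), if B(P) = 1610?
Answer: 12084153776781808/1923927 ≈ 6.2810e+9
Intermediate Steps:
(B(9 - 1*(-615)) + 1/(-1923927))*(442644 + 3458588) = (1610 + 1/(-1923927))*(442644 + 3458588) = (1610 - 1/1923927)*3901232 = (3097522469/1923927)*3901232 = 12084153776781808/1923927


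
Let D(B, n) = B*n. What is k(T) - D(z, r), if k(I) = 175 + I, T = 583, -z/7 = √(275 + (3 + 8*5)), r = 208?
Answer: 758 + 1456*√318 ≈ 26722.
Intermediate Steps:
z = -7*√318 (z = -7*√(275 + (3 + 8*5)) = -7*√(275 + (3 + 40)) = -7*√(275 + 43) = -7*√318 ≈ -124.83)
k(T) - D(z, r) = (175 + 583) - (-7*√318)*208 = 758 - (-1456)*√318 = 758 + 1456*√318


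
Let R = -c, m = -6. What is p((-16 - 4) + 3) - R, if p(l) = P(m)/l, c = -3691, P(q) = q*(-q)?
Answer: -62711/17 ≈ -3688.9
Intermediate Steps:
P(q) = -q**2
R = 3691 (R = -1*(-3691) = 3691)
p(l) = -36/l (p(l) = (-1*(-6)**2)/l = (-1*36)/l = -36/l)
p((-16 - 4) + 3) - R = -36/((-16 - 4) + 3) - 1*3691 = -36/(-20 + 3) - 3691 = -36/(-17) - 3691 = -36*(-1/17) - 3691 = 36/17 - 3691 = -62711/17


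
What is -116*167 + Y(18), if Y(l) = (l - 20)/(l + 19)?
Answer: -716766/37 ≈ -19372.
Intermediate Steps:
Y(l) = (-20 + l)/(19 + l)
-116*167 + Y(18) = -116*167 + (-20 + 18)/(19 + 18) = -19372 - 2/37 = -716766/37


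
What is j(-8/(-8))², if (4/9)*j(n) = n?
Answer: 81/16 ≈ 5.0625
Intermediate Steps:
j(n) = 9*n/4
j(-8/(-8))² = (9*(-8/(-8))/4)² = (9*(-8*(-⅛))/4)² = ((9/4)*1)² = (9/4)² = 81/16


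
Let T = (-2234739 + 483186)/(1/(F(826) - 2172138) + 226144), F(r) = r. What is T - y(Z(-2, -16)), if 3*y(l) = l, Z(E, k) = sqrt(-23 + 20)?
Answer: -3803168047536/491029180927 - I*sqrt(3)/3 ≈ -7.7453 - 0.57735*I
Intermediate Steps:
Z(E, k) = I*sqrt(3) (Z(E, k) = sqrt(-3) = I*sqrt(3))
y(l) = l/3
T = -3803168047536/491029180927 (T = (-2234739 + 483186)/(1/(826 - 2172138) + 226144) = -1751553/(1/(-2171312) + 226144) = -1751553/(-1/2171312 + 226144) = -1751553/491029180927/2171312 = -1751553*2171312/491029180927 = -3803168047536/491029180927 ≈ -7.7453)
T - y(Z(-2, -16)) = -3803168047536/491029180927 - I*sqrt(3)/3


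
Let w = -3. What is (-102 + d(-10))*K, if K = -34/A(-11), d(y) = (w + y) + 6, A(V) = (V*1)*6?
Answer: -1853/33 ≈ -56.151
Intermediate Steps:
A(V) = 6*V (A(V) = V*6 = 6*V)
d(y) = 3 + y (d(y) = (-3 + y) + 6 = 3 + y)
K = 17/33 (K = -34/(6*(-11)) = -34/(-66) = -34*(-1/66) = 17/33 ≈ 0.51515)
(-102 + d(-10))*K = (-102 + (3 - 10))*(17/33) = (-102 - 7)*(17/33) = -109*17/33 = -1853/33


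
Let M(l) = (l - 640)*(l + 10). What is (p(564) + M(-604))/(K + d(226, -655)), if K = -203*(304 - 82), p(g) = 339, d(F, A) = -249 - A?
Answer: -147855/8932 ≈ -16.553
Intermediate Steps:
M(l) = (-640 + l)*(10 + l)
K = -45066 (K = -203*222 = -45066)
(p(564) + M(-604))/(K + d(226, -655)) = (339 + (-6400 + (-604)² - 630*(-604)))/(-45066 + (-249 - 1*(-655))) = (339 + (-6400 + 364816 + 380520))/(-45066 + (-249 + 655)) = (339 + 738936)/(-45066 + 406) = 739275/(-44660) = 739275*(-1/44660) = -147855/8932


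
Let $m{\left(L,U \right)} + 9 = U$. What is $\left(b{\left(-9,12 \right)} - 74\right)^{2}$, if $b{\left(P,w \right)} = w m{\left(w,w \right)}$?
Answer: $1444$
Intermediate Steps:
$m{\left(L,U \right)} = -9 + U$
$b{\left(P,w \right)} = w \left(-9 + w\right)$
$\left(b{\left(-9,12 \right)} - 74\right)^{2} = \left(12 \left(-9 + 12\right) - 74\right)^{2} = \left(12 \cdot 3 - 74\right)^{2} = \left(36 - 74\right)^{2} = \left(-38\right)^{2} = 1444$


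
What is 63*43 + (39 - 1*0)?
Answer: 2748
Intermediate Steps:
63*43 + (39 - 1*0) = 2709 + (39 + 0) = 2709 + 39 = 2748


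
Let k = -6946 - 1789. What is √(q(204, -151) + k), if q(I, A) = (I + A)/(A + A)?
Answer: I*√796682946/302 ≈ 93.462*I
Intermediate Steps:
q(I, A) = (A + I)/(2*A) (q(I, A) = (A + I)/((2*A)) = (A + I)*(1/(2*A)) = (A + I)/(2*A))
k = -8735
√(q(204, -151) + k) = √((½)*(-151 + 204)/(-151) - 8735) = √((½)*(-1/151)*53 - 8735) = √(-53/302 - 8735) = √(-2638023/302) = I*√796682946/302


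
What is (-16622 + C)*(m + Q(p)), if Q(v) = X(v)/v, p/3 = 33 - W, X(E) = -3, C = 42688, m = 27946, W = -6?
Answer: 28409150938/39 ≈ 7.2844e+8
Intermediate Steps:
p = 117 (p = 3*(33 - 1*(-6)) = 3*(33 + 6) = 3*39 = 117)
Q(v) = -3/v
(-16622 + C)*(m + Q(p)) = (-16622 + 42688)*(27946 - 3/117) = 26066*(27946 - 3*1/117) = 26066*(27946 - 1/39) = 26066*(1089893/39) = 28409150938/39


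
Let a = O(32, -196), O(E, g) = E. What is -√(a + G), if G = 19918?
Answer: -5*√798 ≈ -141.24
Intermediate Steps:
a = 32
-√(a + G) = -√(32 + 19918) = -√19950 = -5*√798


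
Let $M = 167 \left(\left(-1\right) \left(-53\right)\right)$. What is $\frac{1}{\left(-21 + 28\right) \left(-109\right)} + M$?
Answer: $\frac{6753312}{763} \approx 8851.0$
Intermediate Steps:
$M = 8851$ ($M = 167 \cdot 53 = 8851$)
$\frac{1}{\left(-21 + 28\right) \left(-109\right)} + M = \frac{1}{\left(-21 + 28\right) \left(-109\right)} + 8851 = \frac{1}{7 \left(-109\right)} + 8851 = \frac{1}{-763} + 8851 = - \frac{1}{763} + 8851 = \frac{6753312}{763}$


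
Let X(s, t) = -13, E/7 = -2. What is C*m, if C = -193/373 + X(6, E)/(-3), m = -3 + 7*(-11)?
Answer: -341600/1119 ≈ -305.27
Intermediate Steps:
E = -14 (E = 7*(-2) = -14)
m = -80 (m = -3 - 77 = -80)
C = 4270/1119 (C = -193/373 - 13/(-3) = -193*1/373 - 13*(-⅓) = -193/373 + 13/3 = 4270/1119 ≈ 3.8159)
C*m = (4270/1119)*(-80) = -341600/1119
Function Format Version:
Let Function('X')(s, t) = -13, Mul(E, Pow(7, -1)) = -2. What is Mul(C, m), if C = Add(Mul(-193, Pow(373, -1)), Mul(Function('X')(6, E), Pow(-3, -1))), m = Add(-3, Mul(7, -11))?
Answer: Rational(-341600, 1119) ≈ -305.27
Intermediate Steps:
E = -14 (E = Mul(7, -2) = -14)
m = -80 (m = Add(-3, -77) = -80)
C = Rational(4270, 1119) (C = Add(Mul(-193, Pow(373, -1)), Mul(-13, Pow(-3, -1))) = Add(Mul(-193, Rational(1, 373)), Mul(-13, Rational(-1, 3))) = Add(Rational(-193, 373), Rational(13, 3)) = Rational(4270, 1119) ≈ 3.8159)
Mul(C, m) = Mul(Rational(4270, 1119), -80) = Rational(-341600, 1119)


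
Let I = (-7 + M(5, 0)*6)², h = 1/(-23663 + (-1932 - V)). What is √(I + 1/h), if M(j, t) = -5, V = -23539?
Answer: I*√687 ≈ 26.211*I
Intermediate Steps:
h = -1/2056 (h = 1/(-23663 + (-1932 - 1*(-23539))) = 1/(-23663 + (-1932 + 23539)) = 1/(-23663 + 21607) = 1/(-2056) = -1/2056 ≈ -0.00048638)
I = 1369 (I = (-7 - 5*6)² = (-7 - 30)² = (-37)² = 1369)
√(I + 1/h) = √(1369 + 1/(-1/2056)) = √(1369 - 2056) = √(-687) = I*√687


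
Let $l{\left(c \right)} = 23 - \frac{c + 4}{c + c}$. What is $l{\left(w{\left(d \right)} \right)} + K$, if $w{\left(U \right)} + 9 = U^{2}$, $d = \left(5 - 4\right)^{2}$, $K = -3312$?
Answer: $- \frac{13157}{4} \approx -3289.3$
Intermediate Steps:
$d = 1$ ($d = 1^{2} = 1$)
$w{\left(U \right)} = -9 + U^{2}$
$l{\left(c \right)} = 23 - \frac{4 + c}{2 c}$
$l{\left(w{\left(d \right)} \right)} + K = \left(\frac{45}{2} - \frac{2}{-9 + 1^{2}}\right) - 3312 = \left(\frac{45}{2} - \frac{2}{-9 + 1}\right) - 3312 = \left(\frac{45}{2} - \frac{2}{-8}\right) - 3312 = \left(\frac{45}{2} - - \frac{1}{4}\right) - 3312 = \left(\frac{45}{2} + \frac{1}{4}\right) - 3312 = \frac{91}{4} - 3312 = - \frac{13157}{4}$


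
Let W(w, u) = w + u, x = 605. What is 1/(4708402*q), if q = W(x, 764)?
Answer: 1/6445802338 ≈ 1.5514e-10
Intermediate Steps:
W(w, u) = u + w
q = 1369 (q = 764 + 605 = 1369)
1/(4708402*q) = 1/(4708402*1369) = (1/4708402)*(1/1369) = 1/6445802338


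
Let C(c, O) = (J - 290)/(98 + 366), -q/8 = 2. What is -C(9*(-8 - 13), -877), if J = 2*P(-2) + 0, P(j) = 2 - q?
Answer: 127/232 ≈ 0.54741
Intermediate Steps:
q = -16 (q = -8*2 = -16)
P(j) = 18 (P(j) = 2 - 1*(-16) = 2 + 16 = 18)
J = 36 (J = 2*18 + 0 = 36 + 0 = 36)
C(c, O) = -127/232 (C(c, O) = (36 - 290)/(98 + 366) = -254/464 = -254*1/464 = -127/232)
-C(9*(-8 - 13), -877) = -1*(-127/232) = 127/232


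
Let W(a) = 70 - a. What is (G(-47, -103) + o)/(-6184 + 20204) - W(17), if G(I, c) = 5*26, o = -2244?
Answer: -372587/7010 ≈ -53.151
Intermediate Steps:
G(I, c) = 130
(G(-47, -103) + o)/(-6184 + 20204) - W(17) = (130 - 2244)/(-6184 + 20204) - (70 - 1*17) = -2114/14020 - (70 - 17) = -2114*1/14020 - 1*53 = -1057/7010 - 53 = -372587/7010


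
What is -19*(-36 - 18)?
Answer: 1026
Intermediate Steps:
-19*(-36 - 18) = -19*(-54) = 1026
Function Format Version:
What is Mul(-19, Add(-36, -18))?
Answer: 1026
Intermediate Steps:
Mul(-19, Add(-36, -18)) = Mul(-19, -54) = 1026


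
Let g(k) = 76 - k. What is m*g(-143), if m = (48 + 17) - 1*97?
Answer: -7008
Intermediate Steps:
m = -32 (m = 65 - 97 = -32)
m*g(-143) = -32*(76 - 1*(-143)) = -32*(76 + 143) = -32*219 = -7008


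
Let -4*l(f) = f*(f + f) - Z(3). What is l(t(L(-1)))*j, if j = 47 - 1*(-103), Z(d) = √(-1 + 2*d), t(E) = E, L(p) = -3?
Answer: -675 + 75*√5/2 ≈ -591.15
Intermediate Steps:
l(f) = -f²/2 + √5/4 (l(f) = -(f*(f + f) - √(-1 + 2*3))/4 = -(f*(2*f) - √(-1 + 6))/4 = -(2*f² - √5)/4 = -(-√5 + 2*f²)/4 = -f²/2 + √5/4)
j = 150 (j = 47 + 103 = 150)
l(t(L(-1)))*j = (-½*(-3)² + √5/4)*150 = (-½*9 + √5/4)*150 = (-9/2 + √5/4)*150 = -675 + 75*√5/2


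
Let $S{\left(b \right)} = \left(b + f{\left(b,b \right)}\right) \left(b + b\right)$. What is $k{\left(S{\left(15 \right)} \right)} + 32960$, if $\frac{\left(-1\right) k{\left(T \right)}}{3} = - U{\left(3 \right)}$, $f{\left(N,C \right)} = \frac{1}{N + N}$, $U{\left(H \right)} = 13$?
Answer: $32999$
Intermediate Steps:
$f{\left(N,C \right)} = \frac{1}{2 N}$
$S{\left(b \right)} = 2 b \left(b + \frac{1}{2 b}\right)$ ($S{\left(b \right)} = \left(b + \frac{1}{2 b}\right) \left(b + b\right) = \left(b + \frac{1}{2 b}\right) 2 b = 2 b \left(b + \frac{1}{2 b}\right)$)
$k{\left(T \right)} = 39$ ($k{\left(T \right)} = - 3 \left(\left(-1\right) 13\right) = \left(-3\right) \left(-13\right) = 39$)
$k{\left(S{\left(15 \right)} \right)} + 32960 = 39 + 32960 = 32999$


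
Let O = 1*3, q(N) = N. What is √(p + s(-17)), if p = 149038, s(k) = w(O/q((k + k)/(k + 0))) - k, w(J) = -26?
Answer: √149029 ≈ 386.04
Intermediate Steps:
O = 3
s(k) = -26 - k
√(p + s(-17)) = √(149038 + (-26 - 1*(-17))) = √(149038 + (-26 + 17)) = √(149038 - 9) = √149029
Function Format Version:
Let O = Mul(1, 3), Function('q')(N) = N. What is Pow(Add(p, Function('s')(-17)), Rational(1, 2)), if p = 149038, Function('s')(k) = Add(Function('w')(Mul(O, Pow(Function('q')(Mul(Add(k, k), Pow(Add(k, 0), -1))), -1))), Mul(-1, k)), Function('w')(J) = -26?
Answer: Pow(149029, Rational(1, 2)) ≈ 386.04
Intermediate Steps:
O = 3
Function('s')(k) = Add(-26, Mul(-1, k))
Pow(Add(p, Function('s')(-17)), Rational(1, 2)) = Pow(Add(149038, Add(-26, Mul(-1, -17))), Rational(1, 2)) = Pow(Add(149038, Add(-26, 17)), Rational(1, 2)) = Pow(Add(149038, -9), Rational(1, 2)) = Pow(149029, Rational(1, 2))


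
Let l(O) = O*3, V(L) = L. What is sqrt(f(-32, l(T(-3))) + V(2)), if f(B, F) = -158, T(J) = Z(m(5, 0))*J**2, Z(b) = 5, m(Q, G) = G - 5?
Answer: 2*I*sqrt(39) ≈ 12.49*I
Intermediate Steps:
m(Q, G) = -5 + G
T(J) = 5*J**2
l(O) = 3*O
sqrt(f(-32, l(T(-3))) + V(2)) = sqrt(-158 + 2) = sqrt(-156) = 2*I*sqrt(39)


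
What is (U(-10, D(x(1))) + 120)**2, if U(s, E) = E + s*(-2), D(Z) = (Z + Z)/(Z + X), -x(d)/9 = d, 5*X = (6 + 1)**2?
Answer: 55225/4 ≈ 13806.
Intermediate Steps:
X = 49/5 (X = (6 + 1)**2/5 = (1/5)*7**2 = (1/5)*49 = 49/5 ≈ 9.8000)
x(d) = -9*d
D(Z) = 2*Z/(49/5 + Z) (D(Z) = (Z + Z)/(Z + 49/5) = (2*Z)/(49/5 + Z) = 2*Z/(49/5 + Z))
U(s, E) = E - 2*s
(U(-10, D(x(1))) + 120)**2 = ((10*(-9*1)/(49 + 5*(-9*1)) - 2*(-10)) + 120)**2 = ((10*(-9)/(49 + 5*(-9)) + 20) + 120)**2 = ((10*(-9)/(49 - 45) + 20) + 120)**2 = ((10*(-9)/4 + 20) + 120)**2 = ((10*(-9)*(1/4) + 20) + 120)**2 = ((-45/2 + 20) + 120)**2 = (-5/2 + 120)**2 = (235/2)**2 = 55225/4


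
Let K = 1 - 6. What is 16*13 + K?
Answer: 203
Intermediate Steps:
K = -5
16*13 + K = 16*13 - 5 = 208 - 5 = 203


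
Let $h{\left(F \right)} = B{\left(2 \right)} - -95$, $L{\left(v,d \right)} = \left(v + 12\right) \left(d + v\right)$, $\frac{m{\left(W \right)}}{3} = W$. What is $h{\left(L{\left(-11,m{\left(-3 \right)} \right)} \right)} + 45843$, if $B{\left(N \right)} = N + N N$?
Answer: $45944$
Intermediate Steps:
$m{\left(W \right)} = 3 W$
$L{\left(v,d \right)} = \left(12 + v\right) \left(d + v\right)$
$B{\left(N \right)} = N + N^{2}$
$h{\left(F \right)} = 101$ ($h{\left(F \right)} = 2 \left(1 + 2\right) - -95 = 2 \cdot 3 + 95 = 6 + 95 = 101$)
$h{\left(L{\left(-11,m{\left(-3 \right)} \right)} \right)} + 45843 = 101 + 45843 = 45944$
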